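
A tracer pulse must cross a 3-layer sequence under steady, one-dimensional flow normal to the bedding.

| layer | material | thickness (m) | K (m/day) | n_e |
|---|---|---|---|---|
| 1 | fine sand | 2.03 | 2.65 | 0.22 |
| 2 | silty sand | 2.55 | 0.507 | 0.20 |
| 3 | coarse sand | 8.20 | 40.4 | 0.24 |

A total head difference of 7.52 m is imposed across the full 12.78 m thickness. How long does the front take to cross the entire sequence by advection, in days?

With flow normal to the layers, continuity requires the same specific discharge q through every layer.
Σ(b_i/K_i) = 2.03/2.65 + 2.55/0.507 + 8.20/40.4 = 5.999 d.
q = Δh / Σ(b_i/K_i) = 7.52 / 5.999 = 1.254 m/day.
In each layer the seepage velocity is v_i = q/n_i, so the layer transit time is t_i = b_i·n_i / q:
  layer 1 (fine sand): t_1 = 2.03 × 0.22 / 1.254 = 0.3562 d
  layer 2 (silty sand): t_2 = 2.55 × 0.20 / 1.254 = 0.4068 d
  layer 3 (coarse sand): t_3 = 8.20 × 0.24 / 1.254 = 1.570 d
Total t = Σ t_i = 2.333 days.

2.33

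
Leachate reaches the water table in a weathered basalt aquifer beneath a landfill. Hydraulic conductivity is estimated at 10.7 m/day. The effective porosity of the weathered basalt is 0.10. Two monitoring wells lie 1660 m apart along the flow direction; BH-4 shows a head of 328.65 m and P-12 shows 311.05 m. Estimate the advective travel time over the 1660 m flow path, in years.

4.01

Hydraulic gradient i = (328.65 − 311.05) / 1660 = 17.6 / 1660 = 0.01060.
Darcy flux q = K · i = 10.70 × 0.01060 = 0.1134 m/day.
Seepage velocity v = q / n_e = 0.1134 / 0.10 = 1.134 m/day.
Travel time t = L / v = 1660 / 1.134 = 1463 days = 4.006 years.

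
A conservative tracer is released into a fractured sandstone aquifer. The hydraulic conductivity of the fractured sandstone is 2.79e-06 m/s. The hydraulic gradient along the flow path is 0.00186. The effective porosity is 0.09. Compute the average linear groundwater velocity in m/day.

0.00498

Convert K: 2.79e-06 m/s × 86400 = 0.2411 m/day.
Hydraulic gradient i = 0.00186.
Darcy flux q = K · i = 0.2411 × 0.001860 = 0.0004484 m/day.
Seepage velocity v = q / n_e = 0.0004484 / 0.09 = 0.004982 m/day.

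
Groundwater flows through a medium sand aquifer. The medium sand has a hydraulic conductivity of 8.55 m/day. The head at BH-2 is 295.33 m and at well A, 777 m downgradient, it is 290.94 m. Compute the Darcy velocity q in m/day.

Hydraulic gradient i = (295.33 − 290.94) / 777 = 4.39 / 777 = 0.005650.
Specific discharge q = K · i = 8.550 × 0.005650 = 0.04831 m/day.

0.0483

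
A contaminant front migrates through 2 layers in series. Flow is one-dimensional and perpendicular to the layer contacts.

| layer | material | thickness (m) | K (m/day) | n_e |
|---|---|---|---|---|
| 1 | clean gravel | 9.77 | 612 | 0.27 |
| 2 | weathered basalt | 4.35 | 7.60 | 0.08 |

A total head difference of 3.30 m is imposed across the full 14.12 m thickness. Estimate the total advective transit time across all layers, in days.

With flow normal to the layers, continuity requires the same specific discharge q through every layer.
Σ(b_i/K_i) = 9.77/612 + 4.35/7.60 = 0.5883 d.
q = Δh / Σ(b_i/K_i) = 3.30 / 0.5883 = 5.609 m/day.
In each layer the seepage velocity is v_i = q/n_i, so the layer transit time is t_i = b_i·n_i / q:
  layer 1 (clean gravel): t_1 = 9.77 × 0.27 / 5.609 = 0.4703 d
  layer 2 (weathered basalt): t_2 = 4.35 × 0.08 / 5.609 = 0.06204 d
Total t = Σ t_i = 0.5323 days.

0.532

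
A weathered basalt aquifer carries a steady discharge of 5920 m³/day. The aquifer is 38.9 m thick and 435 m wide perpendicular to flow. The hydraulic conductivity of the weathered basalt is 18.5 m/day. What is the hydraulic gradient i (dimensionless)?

0.0189

Cross-sectional area A = 435 × 38.9 = 16922 m².
From Q = K·A·i, i = Q / (K·A) = 5920 / (18.50 × 16922) = 0.01891.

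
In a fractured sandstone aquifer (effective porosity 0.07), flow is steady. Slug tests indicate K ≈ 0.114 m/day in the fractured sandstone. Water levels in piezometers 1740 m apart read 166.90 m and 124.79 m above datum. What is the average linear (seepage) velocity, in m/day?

0.0394

Hydraulic gradient i = (166.90 − 124.79) / 1740 = 42.11 / 1740 = 0.02420.
Darcy flux q = K · i = 0.1140 × 0.02420 = 0.002759 m/day.
Seepage velocity v = q / n_e = 0.002759 / 0.07 = 0.03941 m/day.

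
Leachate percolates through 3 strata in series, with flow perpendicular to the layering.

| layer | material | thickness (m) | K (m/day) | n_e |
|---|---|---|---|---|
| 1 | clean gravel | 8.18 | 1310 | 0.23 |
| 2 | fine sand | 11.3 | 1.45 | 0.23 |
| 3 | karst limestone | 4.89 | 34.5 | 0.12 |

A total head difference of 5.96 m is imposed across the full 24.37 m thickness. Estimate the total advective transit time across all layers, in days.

With flow normal to the layers, continuity requires the same specific discharge q through every layer.
Σ(b_i/K_i) = 8.18/1310 + 11.3/1.45 + 4.89/34.5 = 7.941 d.
q = Δh / Σ(b_i/K_i) = 5.96 / 7.941 = 0.7505 m/day.
In each layer the seepage velocity is v_i = q/n_i, so the layer transit time is t_i = b_i·n_i / q:
  layer 1 (clean gravel): t_1 = 8.18 × 0.23 / 0.7505 = 2.507 d
  layer 2 (fine sand): t_2 = 11.3 × 0.23 / 0.7505 = 3.463 d
  layer 3 (karst limestone): t_3 = 4.89 × 0.12 / 0.7505 = 0.7819 d
Total t = Σ t_i = 6.752 days.

6.75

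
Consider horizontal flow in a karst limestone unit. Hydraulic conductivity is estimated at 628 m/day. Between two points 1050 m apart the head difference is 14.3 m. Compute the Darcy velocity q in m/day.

Hydraulic gradient i = Δh / L = 14.3 / 1050 = 0.01362.
Specific discharge q = K · i = 628.0 × 0.01362 = 8.553 m/day.

8.55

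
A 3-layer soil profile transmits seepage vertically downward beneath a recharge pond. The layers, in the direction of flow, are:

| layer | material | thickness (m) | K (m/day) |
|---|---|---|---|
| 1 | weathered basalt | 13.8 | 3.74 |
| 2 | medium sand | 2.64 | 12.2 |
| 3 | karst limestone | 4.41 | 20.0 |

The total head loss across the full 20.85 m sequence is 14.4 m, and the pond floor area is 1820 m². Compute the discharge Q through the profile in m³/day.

6350

Flow is perpendicular to layering, so the layers act in series and the equivalent K is the thickness-weighted harmonic mean.
Total thickness L = 13.8 + 2.64 + 4.41 = 20.85 m.
Σ(b_i/K_i) = 13.8/3.74 + 2.64/12.2 + 4.41/20.0 = 4.127 d.
K_eq = L / Σ(b_i/K_i) = 20.85 / 4.127 = 5.052 m/day.
Q = K_eq · A · (Δh/L) = 5.052 × 1820 × (14.4/20.85) = 6351 m³/day.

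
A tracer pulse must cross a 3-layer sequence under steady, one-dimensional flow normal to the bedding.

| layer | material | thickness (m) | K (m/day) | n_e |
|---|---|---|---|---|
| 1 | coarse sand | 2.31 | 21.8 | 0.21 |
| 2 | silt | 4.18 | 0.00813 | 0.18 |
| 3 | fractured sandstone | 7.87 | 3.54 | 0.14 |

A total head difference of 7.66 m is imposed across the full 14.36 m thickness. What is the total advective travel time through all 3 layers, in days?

With flow normal to the layers, continuity requires the same specific discharge q through every layer.
Σ(b_i/K_i) = 2.31/21.8 + 4.18/0.00813 + 7.87/3.54 = 516.5 d.
q = Δh / Σ(b_i/K_i) = 7.66 / 516.5 = 0.01483 m/day.
In each layer the seepage velocity is v_i = q/n_i, so the layer transit time is t_i = b_i·n_i / q:
  layer 1 (coarse sand): t_1 = 2.31 × 0.21 / 0.01483 = 32.71 d
  layer 2 (silt): t_2 = 4.18 × 0.18 / 0.01483 = 50.73 d
  layer 3 (fractured sandstone): t_3 = 7.87 × 0.14 / 0.01483 = 74.29 d
Total t = Σ t_i = 157.7 days.

158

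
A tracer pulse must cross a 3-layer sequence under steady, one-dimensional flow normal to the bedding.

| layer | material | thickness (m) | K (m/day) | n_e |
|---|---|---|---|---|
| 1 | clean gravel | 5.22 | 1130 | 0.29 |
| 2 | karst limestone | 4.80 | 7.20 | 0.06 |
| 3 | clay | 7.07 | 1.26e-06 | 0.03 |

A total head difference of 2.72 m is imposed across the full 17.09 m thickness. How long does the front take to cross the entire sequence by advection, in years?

11400

With flow normal to the layers, continuity requires the same specific discharge q through every layer.
Σ(b_i/K_i) = 5.22/1130 + 4.80/7.20 + 7.07/1.26e-06 = 5.611e+06 d.
q = Δh / Σ(b_i/K_i) = 2.72 / 5.611e+06 = 4.848e-07 m/day.
In each layer the seepage velocity is v_i = q/n_i, so the layer transit time is t_i = b_i·n_i / q:
  layer 1 (clean gravel): t_1 = 5.22 × 0.29 / 4.848e-07 = 3.123e+06 d
  layer 2 (karst limestone): t_2 = 4.80 × 0.06 / 4.848e-07 = 5.941e+05 d
  layer 3 (clay): t_3 = 7.07 × 0.03 / 4.848e-07 = 4.375e+05 d
Total t = Σ t_i = 4.154e+06 days = 11374 years.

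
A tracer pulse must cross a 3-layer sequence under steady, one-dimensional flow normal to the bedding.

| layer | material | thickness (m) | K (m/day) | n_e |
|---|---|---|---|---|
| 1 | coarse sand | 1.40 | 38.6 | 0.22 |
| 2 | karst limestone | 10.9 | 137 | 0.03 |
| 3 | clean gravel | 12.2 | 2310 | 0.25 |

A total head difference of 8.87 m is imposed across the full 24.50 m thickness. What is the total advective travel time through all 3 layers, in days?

With flow normal to the layers, continuity requires the same specific discharge q through every layer.
Σ(b_i/K_i) = 1.40/38.6 + 10.9/137 + 12.2/2310 = 0.1211 d.
q = Δh / Σ(b_i/K_i) = 8.87 / 0.1211 = 73.24 m/day.
In each layer the seepage velocity is v_i = q/n_i, so the layer transit time is t_i = b_i·n_i / q:
  layer 1 (coarse sand): t_1 = 1.40 × 0.22 / 73.24 = 0.004205 d
  layer 2 (karst limestone): t_2 = 10.9 × 0.03 / 73.24 = 0.004465 d
  layer 3 (clean gravel): t_3 = 12.2 × 0.25 / 73.24 = 0.04165 d
Total t = Σ t_i = 0.05032 days.

0.0503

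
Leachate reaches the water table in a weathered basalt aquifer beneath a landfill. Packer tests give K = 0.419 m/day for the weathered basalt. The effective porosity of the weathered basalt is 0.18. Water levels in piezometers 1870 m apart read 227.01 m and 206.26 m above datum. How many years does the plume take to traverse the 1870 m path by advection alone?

198

Hydraulic gradient i = (227.01 − 206.26) / 1870 = 20.75 / 1870 = 0.01110.
Darcy flux q = K · i = 0.4190 × 0.01110 = 0.004649 m/day.
Seepage velocity v = q / n_e = 0.004649 / 0.18 = 0.02583 m/day.
Travel time t = L / v = 1870 / 0.02583 = 72398 days = 198.2 years.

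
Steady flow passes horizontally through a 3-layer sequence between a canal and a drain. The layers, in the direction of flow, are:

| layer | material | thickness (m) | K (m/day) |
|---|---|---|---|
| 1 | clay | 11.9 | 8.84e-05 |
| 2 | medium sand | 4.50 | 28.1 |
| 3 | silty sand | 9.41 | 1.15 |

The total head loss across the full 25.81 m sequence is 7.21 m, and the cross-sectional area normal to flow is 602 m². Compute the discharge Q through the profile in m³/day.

Flow is perpendicular to layering, so the layers act in series and the equivalent K is the thickness-weighted harmonic mean.
Total thickness L = 11.9 + 4.50 + 9.41 = 25.81 m.
Σ(b_i/K_i) = 11.9/8.84e-05 + 4.50/28.1 + 9.41/1.15 = 1.346e+05 d.
K_eq = L / Σ(b_i/K_i) = 25.81 / 1.346e+05 = 0.0001917 m/day.
Q = K_eq · A · (Δh/L) = 0.0001917 × 602 × (7.21/25.81) = 0.03224 m³/day.

0.0322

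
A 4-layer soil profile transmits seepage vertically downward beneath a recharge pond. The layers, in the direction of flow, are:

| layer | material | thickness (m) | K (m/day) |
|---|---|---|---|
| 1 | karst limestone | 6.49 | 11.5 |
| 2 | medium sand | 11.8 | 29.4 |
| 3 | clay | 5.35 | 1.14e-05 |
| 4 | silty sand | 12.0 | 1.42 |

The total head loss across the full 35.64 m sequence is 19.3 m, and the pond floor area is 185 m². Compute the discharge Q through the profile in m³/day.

0.00761

Flow is perpendicular to layering, so the layers act in series and the equivalent K is the thickness-weighted harmonic mean.
Total thickness L = 6.49 + 11.8 + 5.35 + 12.0 = 35.64 m.
Σ(b_i/K_i) = 6.49/11.5 + 11.8/29.4 + 5.35/1.14e-05 + 12.0/1.42 = 4.693e+05 d.
K_eq = L / Σ(b_i/K_i) = 35.64 / 4.693e+05 = 7.594e-05 m/day.
Q = K_eq · A · (Δh/L) = 7.594e-05 × 185 × (19.3/35.64) = 0.007608 m³/day.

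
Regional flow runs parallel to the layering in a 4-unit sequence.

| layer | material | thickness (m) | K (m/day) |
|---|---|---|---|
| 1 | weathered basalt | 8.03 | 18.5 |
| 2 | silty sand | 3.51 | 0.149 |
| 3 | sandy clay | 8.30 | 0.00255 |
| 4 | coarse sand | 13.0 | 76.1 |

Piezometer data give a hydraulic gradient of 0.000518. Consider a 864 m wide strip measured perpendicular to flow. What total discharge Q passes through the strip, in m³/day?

509

Flow is parallel to layering, so each bed carries its own Darcy discharge and the transmissivities add.
Σ(K_i·b_i) = 18.5×8.03 + 0.149×3.51 + 0.00255×8.30 + 76.1×13.0 = 1138 m²/day.
Hydraulic gradient i = 0.000518.
Q = Σ(K_i·b_i) · W · i = 1138 × 864 × 0.0005180 = 509.5 m³/day.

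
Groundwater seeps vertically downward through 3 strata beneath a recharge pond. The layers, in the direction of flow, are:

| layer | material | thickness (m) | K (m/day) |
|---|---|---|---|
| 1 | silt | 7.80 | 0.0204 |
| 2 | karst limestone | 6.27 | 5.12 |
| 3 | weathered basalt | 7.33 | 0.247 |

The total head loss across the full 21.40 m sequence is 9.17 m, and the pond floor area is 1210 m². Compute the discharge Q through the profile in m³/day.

Flow is perpendicular to layering, so the layers act in series and the equivalent K is the thickness-weighted harmonic mean.
Total thickness L = 7.80 + 6.27 + 7.33 = 21.40 m.
Σ(b_i/K_i) = 7.80/0.0204 + 6.27/5.12 + 7.33/0.247 = 413.3 d.
K_eq = L / Σ(b_i/K_i) = 21.40 / 413.3 = 0.05178 m/day.
Q = K_eq · A · (Δh/L) = 0.05178 × 1210 × (9.17/21.40) = 26.85 m³/day.

26.8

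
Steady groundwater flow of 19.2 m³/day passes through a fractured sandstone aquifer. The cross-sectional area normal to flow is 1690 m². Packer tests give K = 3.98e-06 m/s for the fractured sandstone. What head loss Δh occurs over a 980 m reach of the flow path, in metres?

Convert K: 3.98e-06 m/s × 86400 = 0.3439 m/day.
From Q = K·A·i, i = Q / (K·A) = 19.2 / (0.3439 × 1690) = 0.03304.
Head loss Δh = i · L = 0.03304 × 980 = 32.38 m.

32.4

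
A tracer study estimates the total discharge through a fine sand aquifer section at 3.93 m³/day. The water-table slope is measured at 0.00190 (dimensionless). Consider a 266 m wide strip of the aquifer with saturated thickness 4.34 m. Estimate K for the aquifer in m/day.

Cross-sectional area A = 266 × 4.34 = 1154 m².
Hydraulic gradient i = 0.00190.
From Q = K·A·i, K = Q / (A·i) = 3.93 / (1154 × 0.001900) = 1.792 m/day.

1.79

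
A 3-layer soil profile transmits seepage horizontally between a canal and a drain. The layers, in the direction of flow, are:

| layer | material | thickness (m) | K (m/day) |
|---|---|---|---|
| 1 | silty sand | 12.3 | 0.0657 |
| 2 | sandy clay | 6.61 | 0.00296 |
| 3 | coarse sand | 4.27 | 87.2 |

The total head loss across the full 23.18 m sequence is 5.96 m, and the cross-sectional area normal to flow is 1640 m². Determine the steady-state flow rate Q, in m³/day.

Flow is perpendicular to layering, so the layers act in series and the equivalent K is the thickness-weighted harmonic mean.
Total thickness L = 12.3 + 6.61 + 4.27 = 23.18 m.
Σ(b_i/K_i) = 12.3/0.0657 + 6.61/0.00296 + 4.27/87.2 = 2420 d.
K_eq = L / Σ(b_i/K_i) = 23.18 / 2420 = 0.009577 m/day.
Q = K_eq · A · (Δh/L) = 0.009577 × 1640 × (5.96/23.18) = 4.038 m³/day.

4.04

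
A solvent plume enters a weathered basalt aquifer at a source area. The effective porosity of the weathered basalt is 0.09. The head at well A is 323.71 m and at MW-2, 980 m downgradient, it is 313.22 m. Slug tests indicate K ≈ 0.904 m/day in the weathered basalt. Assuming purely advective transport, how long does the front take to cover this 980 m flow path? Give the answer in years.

25.0

Hydraulic gradient i = (323.71 − 313.22) / 980 = 10.49 / 980 = 0.01070.
Darcy flux q = K · i = 0.9040 × 0.01070 = 0.009676 m/day.
Seepage velocity v = q / n_e = 0.009676 / 0.09 = 0.1075 m/day.
Travel time t = L / v = 980 / 0.1075 = 9115 days = 24.96 years.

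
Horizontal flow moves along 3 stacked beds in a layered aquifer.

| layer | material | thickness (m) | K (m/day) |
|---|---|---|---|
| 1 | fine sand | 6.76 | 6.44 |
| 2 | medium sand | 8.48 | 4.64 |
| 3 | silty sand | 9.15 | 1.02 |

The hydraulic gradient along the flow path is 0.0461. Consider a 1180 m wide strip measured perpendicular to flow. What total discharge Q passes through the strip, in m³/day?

5020

Flow is parallel to layering, so each bed carries its own Darcy discharge and the transmissivities add.
Σ(K_i·b_i) = 6.44×6.76 + 4.64×8.48 + 1.02×9.15 = 92.21 m²/day.
Hydraulic gradient i = 0.0461.
Q = Σ(K_i·b_i) · W · i = 92.21 × 1180 × 0.04610 = 5016 m³/day.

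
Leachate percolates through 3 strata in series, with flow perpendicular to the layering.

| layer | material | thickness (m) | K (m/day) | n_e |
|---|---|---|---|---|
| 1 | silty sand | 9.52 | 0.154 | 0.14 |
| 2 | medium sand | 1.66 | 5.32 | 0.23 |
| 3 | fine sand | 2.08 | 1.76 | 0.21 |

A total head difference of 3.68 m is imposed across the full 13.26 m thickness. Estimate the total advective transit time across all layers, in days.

With flow normal to the layers, continuity requires the same specific discharge q through every layer.
Σ(b_i/K_i) = 9.52/0.154 + 1.66/5.32 + 2.08/1.76 = 63.31 d.
q = Δh / Σ(b_i/K_i) = 3.68 / 63.31 = 0.05812 m/day.
In each layer the seepage velocity is v_i = q/n_i, so the layer transit time is t_i = b_i·n_i / q:
  layer 1 (silty sand): t_1 = 9.52 × 0.14 / 0.05812 = 22.93 d
  layer 2 (medium sand): t_2 = 1.66 × 0.23 / 0.05812 = 6.569 d
  layer 3 (fine sand): t_3 = 2.08 × 0.21 / 0.05812 = 7.515 d
Total t = Σ t_i = 37.01 days.

37.0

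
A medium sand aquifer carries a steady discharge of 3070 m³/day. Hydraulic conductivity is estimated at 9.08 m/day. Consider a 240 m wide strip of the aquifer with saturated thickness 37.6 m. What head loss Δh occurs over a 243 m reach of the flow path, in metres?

9.10

Cross-sectional area A = 240 × 37.6 = 9024 m².
From Q = K·A·i, i = Q / (K·A) = 3070 / (9.080 × 9024) = 0.03747.
Head loss Δh = i · L = 0.03747 × 243 = 9.105 m.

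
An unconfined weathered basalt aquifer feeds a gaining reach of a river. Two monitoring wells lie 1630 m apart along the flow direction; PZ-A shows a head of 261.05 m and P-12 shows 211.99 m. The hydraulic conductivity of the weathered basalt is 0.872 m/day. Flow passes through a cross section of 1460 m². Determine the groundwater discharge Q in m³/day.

38.3

Hydraulic gradient i = (261.05 − 211.99) / 1630 = 49.06 / 1630 = 0.03010.
Darcy's law: Q = K · A · i = 0.8720 × 1460 × 0.03010 = 38.32 m³/day.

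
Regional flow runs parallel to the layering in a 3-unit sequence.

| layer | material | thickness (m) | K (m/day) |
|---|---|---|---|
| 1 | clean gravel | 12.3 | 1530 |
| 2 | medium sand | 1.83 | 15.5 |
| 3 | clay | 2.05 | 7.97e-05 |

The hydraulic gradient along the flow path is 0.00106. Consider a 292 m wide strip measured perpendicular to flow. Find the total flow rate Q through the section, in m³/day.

Flow is parallel to layering, so each bed carries its own Darcy discharge and the transmissivities add.
Σ(K_i·b_i) = 1530×12.3 + 15.5×1.83 + 7.97e-05×2.05 = 18847 m²/day.
Hydraulic gradient i = 0.00106.
Q = Σ(K_i·b_i) · W · i = 18847 × 292 × 0.001060 = 5834 m³/day.

5830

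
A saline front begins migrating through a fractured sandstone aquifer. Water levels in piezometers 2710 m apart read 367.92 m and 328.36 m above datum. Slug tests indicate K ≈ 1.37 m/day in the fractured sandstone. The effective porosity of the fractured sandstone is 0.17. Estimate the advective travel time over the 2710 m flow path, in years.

63.1

Hydraulic gradient i = (367.92 − 328.36) / 2710 = 39.56 / 2710 = 0.01460.
Darcy flux q = K · i = 1.370 × 0.01460 = 0.02000 m/day.
Seepage velocity v = q / n_e = 0.02000 / 0.17 = 0.1176 m/day.
Travel time t = L / v = 2710 / 0.1176 = 23036 days = 63.07 years.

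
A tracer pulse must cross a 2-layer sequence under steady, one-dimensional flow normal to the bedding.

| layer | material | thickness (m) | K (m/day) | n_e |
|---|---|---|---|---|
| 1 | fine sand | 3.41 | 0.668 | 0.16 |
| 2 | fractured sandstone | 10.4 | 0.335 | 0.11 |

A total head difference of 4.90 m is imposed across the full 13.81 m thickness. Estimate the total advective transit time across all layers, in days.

With flow normal to the layers, continuity requires the same specific discharge q through every layer.
Σ(b_i/K_i) = 3.41/0.668 + 10.4/0.335 = 36.15 d.
q = Δh / Σ(b_i/K_i) = 4.90 / 36.15 = 0.1355 m/day.
In each layer the seepage velocity is v_i = q/n_i, so the layer transit time is t_i = b_i·n_i / q:
  layer 1 (fine sand): t_1 = 3.41 × 0.16 / 0.1355 = 4.025 d
  layer 2 (fractured sandstone): t_2 = 10.4 × 0.11 / 0.1355 = 8.440 d
Total t = Σ t_i = 12.46 days.

12.5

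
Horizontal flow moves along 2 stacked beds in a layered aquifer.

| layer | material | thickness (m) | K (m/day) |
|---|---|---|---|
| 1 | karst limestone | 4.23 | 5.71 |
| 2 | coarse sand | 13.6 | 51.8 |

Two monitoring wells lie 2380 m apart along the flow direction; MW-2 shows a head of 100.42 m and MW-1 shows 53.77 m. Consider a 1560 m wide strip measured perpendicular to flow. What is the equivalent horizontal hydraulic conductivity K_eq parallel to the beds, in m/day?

Flow is parallel to layering, so each bed carries its own Darcy discharge and the transmissivities add.
Σ(K_i·b_i) = 5.71×4.23 + 51.8×13.6 = 728.6 m²/day.
Total thickness b = 17.83 m, so K_eq = Σ(K_i·b_i)/b = 40.87 m/day.

40.9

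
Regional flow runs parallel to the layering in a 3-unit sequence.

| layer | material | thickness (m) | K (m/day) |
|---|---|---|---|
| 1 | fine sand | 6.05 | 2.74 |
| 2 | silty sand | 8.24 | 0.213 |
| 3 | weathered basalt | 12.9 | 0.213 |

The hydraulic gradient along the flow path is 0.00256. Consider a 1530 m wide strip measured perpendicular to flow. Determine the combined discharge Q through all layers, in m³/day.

82.6

Flow is parallel to layering, so each bed carries its own Darcy discharge and the transmissivities add.
Σ(K_i·b_i) = 2.74×6.05 + 0.213×8.24 + 0.213×12.9 = 21.08 m²/day.
Hydraulic gradient i = 0.00256.
Q = Σ(K_i·b_i) · W · i = 21.08 × 1530 × 0.002560 = 82.57 m³/day.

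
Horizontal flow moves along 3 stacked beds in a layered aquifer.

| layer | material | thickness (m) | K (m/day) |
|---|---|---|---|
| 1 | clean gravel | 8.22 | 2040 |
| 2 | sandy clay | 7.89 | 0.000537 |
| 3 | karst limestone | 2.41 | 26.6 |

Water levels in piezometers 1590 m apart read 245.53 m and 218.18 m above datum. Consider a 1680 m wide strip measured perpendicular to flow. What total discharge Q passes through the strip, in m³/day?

486000

Flow is parallel to layering, so each bed carries its own Darcy discharge and the transmissivities add.
Σ(K_i·b_i) = 2040×8.22 + 0.000537×7.89 + 26.6×2.41 = 16833 m²/day.
Hydraulic gradient i = (245.53 − 218.18) / 1590 = 27.35 / 1590 = 0.01720.
Q = Σ(K_i·b_i) · W · i = 16833 × 1680 × 0.01720 = 4.864e+05 m³/day.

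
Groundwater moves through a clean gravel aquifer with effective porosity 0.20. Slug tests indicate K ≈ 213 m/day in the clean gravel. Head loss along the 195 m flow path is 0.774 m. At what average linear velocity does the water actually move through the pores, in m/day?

Hydraulic gradient i = Δh / L = 0.774 / 195 = 0.003969.
Darcy flux q = K · i = 213.0 × 0.003969 = 0.8454 m/day.
Seepage velocity v = q / n_e = 0.8454 / 0.20 = 4.227 m/day.

4.23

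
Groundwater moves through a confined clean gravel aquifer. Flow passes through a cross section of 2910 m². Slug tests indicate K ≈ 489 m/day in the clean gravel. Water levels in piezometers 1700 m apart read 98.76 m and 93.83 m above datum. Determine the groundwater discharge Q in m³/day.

Hydraulic gradient i = (98.76 − 93.83) / 1700 = 4.93 / 1700 = 0.002900.
Darcy's law: Q = K · A · i = 489.0 × 2910 × 0.002900 = 4127 m³/day.

4130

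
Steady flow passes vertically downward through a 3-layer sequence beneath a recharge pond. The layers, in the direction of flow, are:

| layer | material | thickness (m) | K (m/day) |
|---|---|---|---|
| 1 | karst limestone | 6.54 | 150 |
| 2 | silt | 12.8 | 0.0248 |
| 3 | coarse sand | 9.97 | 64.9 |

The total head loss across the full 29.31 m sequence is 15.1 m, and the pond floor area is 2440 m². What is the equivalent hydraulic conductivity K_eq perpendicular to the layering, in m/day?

Flow is perpendicular to layering, so the layers act in series and the equivalent K is the thickness-weighted harmonic mean.
Total thickness L = 6.54 + 12.8 + 9.97 = 29.31 m.
Σ(b_i/K_i) = 6.54/150 + 12.8/0.0248 + 9.97/64.9 = 516.3 d.
K_eq = L / Σ(b_i/K_i) = 29.31 / 516.3 = 0.05677 m/day.

0.0568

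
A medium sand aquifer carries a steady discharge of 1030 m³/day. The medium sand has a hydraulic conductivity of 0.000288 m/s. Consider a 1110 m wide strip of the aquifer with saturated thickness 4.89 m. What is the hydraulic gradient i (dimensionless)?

0.00763

Convert K: 0.000288 m/s × 86400 = 24.88 m/day.
Cross-sectional area A = 1110 × 4.89 = 5428 m².
From Q = K·A·i, i = Q / (K·A) = 1030 / (24.88 × 5428) = 0.007626.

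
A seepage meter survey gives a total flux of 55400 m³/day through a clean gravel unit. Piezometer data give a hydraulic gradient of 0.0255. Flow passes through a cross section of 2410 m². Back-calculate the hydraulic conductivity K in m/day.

Hydraulic gradient i = 0.0255.
From Q = K·A·i, K = Q / (A·i) = 55400 / (2410 × 0.02550) = 901.5 m/day.

901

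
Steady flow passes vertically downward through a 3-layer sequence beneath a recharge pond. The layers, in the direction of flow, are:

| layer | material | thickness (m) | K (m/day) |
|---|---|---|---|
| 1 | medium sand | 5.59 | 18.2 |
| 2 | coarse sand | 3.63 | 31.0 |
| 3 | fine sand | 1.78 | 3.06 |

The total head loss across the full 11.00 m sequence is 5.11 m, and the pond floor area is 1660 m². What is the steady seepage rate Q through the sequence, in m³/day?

Flow is perpendicular to layering, so the layers act in series and the equivalent K is the thickness-weighted harmonic mean.
Total thickness L = 5.59 + 3.63 + 1.78 = 11.00 m.
Σ(b_i/K_i) = 5.59/18.2 + 3.63/31.0 + 1.78/3.06 = 1.006 d.
K_eq = L / Σ(b_i/K_i) = 11.00 / 1.006 = 10.94 m/day.
Q = K_eq · A · (Δh/L) = 10.94 × 1660 × (5.11/11.00) = 8433 m³/day.

8430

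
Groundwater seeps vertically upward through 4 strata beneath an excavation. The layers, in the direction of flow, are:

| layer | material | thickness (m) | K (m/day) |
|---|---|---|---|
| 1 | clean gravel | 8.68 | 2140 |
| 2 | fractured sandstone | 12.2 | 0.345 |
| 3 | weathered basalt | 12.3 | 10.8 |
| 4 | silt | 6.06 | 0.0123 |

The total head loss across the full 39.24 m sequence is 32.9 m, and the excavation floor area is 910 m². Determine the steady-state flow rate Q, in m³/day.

56.6

Flow is perpendicular to layering, so the layers act in series and the equivalent K is the thickness-weighted harmonic mean.
Total thickness L = 8.68 + 12.2 + 12.3 + 6.06 = 39.24 m.
Σ(b_i/K_i) = 8.68/2140 + 12.2/0.345 + 12.3/10.8 + 6.06/0.0123 = 529.2 d.
K_eq = L / Σ(b_i/K_i) = 39.24 / 529.2 = 0.07415 m/day.
Q = K_eq · A · (Δh/L) = 0.07415 × 910 × (32.9/39.24) = 56.58 m³/day.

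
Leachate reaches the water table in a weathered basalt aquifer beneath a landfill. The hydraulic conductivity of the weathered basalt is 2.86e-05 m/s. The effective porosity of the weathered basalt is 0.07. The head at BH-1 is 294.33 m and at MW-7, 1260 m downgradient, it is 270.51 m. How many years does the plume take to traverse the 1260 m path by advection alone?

5.17

Convert K: 2.86e-05 m/s × 86400 = 2.471 m/day.
Hydraulic gradient i = (294.33 − 270.51) / 1260 = 23.82 / 1260 = 0.01890.
Darcy flux q = K · i = 2.471 × 0.01890 = 0.04671 m/day.
Seepage velocity v = q / n_e = 0.04671 / 0.07 = 0.6673 m/day.
Travel time t = L / v = 1260 / 0.6673 = 1888 days = 5.169 years.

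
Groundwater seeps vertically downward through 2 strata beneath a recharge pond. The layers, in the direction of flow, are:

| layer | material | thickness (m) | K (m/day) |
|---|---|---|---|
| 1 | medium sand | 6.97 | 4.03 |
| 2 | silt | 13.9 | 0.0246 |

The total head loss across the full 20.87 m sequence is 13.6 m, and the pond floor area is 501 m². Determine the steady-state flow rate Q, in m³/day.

12.0

Flow is perpendicular to layering, so the layers act in series and the equivalent K is the thickness-weighted harmonic mean.
Total thickness L = 6.97 + 13.9 = 20.87 m.
Σ(b_i/K_i) = 6.97/4.03 + 13.9/0.0246 = 566.8 d.
K_eq = L / Σ(b_i/K_i) = 20.87 / 566.8 = 0.03682 m/day.
Q = K_eq · A · (Δh/L) = 0.03682 × 501 × (13.6/20.87) = 12.02 m³/day.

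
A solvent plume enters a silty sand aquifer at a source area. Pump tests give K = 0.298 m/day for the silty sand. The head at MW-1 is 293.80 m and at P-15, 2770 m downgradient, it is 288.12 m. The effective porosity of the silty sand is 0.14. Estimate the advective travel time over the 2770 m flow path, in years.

1740

Hydraulic gradient i = (293.80 − 288.12) / 2770 = 5.68 / 2770 = 0.002051.
Darcy flux q = K · i = 0.2980 × 0.002051 = 0.0006111 m/day.
Seepage velocity v = q / n_e = 0.0006111 / 0.14 = 0.004365 m/day.
Travel time t = L / v = 2770 / 0.004365 = 6.346e+05 days = 1738 years.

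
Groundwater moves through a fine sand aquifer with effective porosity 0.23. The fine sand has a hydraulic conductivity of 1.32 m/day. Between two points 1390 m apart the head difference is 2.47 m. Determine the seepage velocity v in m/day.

0.0102

Hydraulic gradient i = Δh / L = 2.47 / 1390 = 0.001777.
Darcy flux q = K · i = 1.320 × 0.001777 = 0.002346 m/day.
Seepage velocity v = q / n_e = 0.002346 / 0.23 = 0.01020 m/day.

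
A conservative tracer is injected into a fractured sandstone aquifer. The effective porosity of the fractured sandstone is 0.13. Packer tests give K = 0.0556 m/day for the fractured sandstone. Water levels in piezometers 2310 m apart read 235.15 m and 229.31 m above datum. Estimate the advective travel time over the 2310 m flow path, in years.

Hydraulic gradient i = (235.15 − 229.31) / 2310 = 5.84 / 2310 = 0.002528.
Darcy flux q = K · i = 0.05560 × 0.002528 = 0.0001406 m/day.
Seepage velocity v = q / n_e = 0.0001406 / 0.13 = 0.001081 m/day.
Travel time t = L / v = 2310 / 0.001081 = 2.136e+06 days = 5849 years.

5850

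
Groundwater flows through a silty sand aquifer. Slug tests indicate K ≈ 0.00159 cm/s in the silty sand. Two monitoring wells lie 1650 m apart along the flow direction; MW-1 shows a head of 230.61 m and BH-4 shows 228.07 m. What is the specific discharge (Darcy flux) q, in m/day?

0.00211

Convert K: 0.00159 cm/s × 864 = 1.374 m/day.
Hydraulic gradient i = (230.61 − 228.07) / 1650 = 2.54 / 1650 = 0.001539.
Specific discharge q = K · i = 1.374 × 0.001539 = 0.002115 m/day.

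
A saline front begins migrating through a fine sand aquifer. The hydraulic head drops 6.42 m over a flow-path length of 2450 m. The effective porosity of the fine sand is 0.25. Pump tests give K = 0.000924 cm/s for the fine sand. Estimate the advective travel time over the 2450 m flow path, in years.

Convert K: 0.000924 cm/s × 864 = 0.7983 m/day.
Hydraulic gradient i = Δh / L = 6.42 / 2450 = 0.002620.
Darcy flux q = K · i = 0.7983 × 0.002620 = 0.002092 m/day.
Seepage velocity v = q / n_e = 0.002092 / 0.25 = 0.008368 m/day.
Travel time t = L / v = 2450 / 0.008368 = 2.928e+05 days = 801.6 years.

802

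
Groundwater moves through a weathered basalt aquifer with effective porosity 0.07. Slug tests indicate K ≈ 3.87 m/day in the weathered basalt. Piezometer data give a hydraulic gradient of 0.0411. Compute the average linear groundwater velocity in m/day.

Hydraulic gradient i = 0.0411.
Darcy flux q = K · i = 3.870 × 0.04110 = 0.1591 m/day.
Seepage velocity v = q / n_e = 0.1591 / 0.07 = 2.272 m/day.

2.27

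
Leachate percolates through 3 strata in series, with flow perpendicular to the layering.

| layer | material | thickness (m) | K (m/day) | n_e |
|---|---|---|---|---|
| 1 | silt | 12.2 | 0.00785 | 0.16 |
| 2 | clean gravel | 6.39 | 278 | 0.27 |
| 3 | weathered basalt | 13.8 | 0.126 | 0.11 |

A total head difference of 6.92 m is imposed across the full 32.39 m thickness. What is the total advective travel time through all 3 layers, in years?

With flow normal to the layers, continuity requires the same specific discharge q through every layer.
Σ(b_i/K_i) = 12.2/0.00785 + 6.39/278 + 13.8/0.126 = 1664 d.
q = Δh / Σ(b_i/K_i) = 6.92 / 1664 = 0.004159 m/day.
In each layer the seepage velocity is v_i = q/n_i, so the layer transit time is t_i = b_i·n_i / q:
  layer 1 (silt): t_1 = 12.2 × 0.16 / 0.004159 = 469.3 d
  layer 2 (clean gravel): t_2 = 6.39 × 0.27 / 0.004159 = 414.8 d
  layer 3 (weathered basalt): t_3 = 13.8 × 0.11 / 0.004159 = 365.0 d
Total t = Σ t_i = 1249 days = 3.420 years.

3.42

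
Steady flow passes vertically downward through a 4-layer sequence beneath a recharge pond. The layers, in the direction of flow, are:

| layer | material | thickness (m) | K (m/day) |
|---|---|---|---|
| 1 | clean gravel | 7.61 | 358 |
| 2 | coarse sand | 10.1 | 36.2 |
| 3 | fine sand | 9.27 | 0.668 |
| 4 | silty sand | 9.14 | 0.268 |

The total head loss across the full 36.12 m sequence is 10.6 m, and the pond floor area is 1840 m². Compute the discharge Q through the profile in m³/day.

Flow is perpendicular to layering, so the layers act in series and the equivalent K is the thickness-weighted harmonic mean.
Total thickness L = 7.61 + 10.1 + 9.27 + 9.14 = 36.12 m.
Σ(b_i/K_i) = 7.61/358 + 10.1/36.2 + 9.27/0.668 + 9.14/0.268 = 48.28 d.
K_eq = L / Σ(b_i/K_i) = 36.12 / 48.28 = 0.7481 m/day.
Q = K_eq · A · (Δh/L) = 0.7481 × 1840 × (10.6/36.12) = 404.0 m³/day.

404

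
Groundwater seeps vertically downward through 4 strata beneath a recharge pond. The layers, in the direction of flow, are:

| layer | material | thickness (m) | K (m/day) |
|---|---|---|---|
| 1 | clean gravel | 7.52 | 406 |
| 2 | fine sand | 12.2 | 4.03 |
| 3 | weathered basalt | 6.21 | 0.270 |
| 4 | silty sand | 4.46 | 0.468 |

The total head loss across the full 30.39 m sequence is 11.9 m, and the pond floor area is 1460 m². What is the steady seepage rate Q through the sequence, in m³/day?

488

Flow is perpendicular to layering, so the layers act in series and the equivalent K is the thickness-weighted harmonic mean.
Total thickness L = 7.52 + 12.2 + 6.21 + 4.46 = 30.39 m.
Σ(b_i/K_i) = 7.52/406 + 12.2/4.03 + 6.21/0.270 + 4.46/0.468 = 35.58 d.
K_eq = L / Σ(b_i/K_i) = 30.39 / 35.58 = 0.8542 m/day.
Q = K_eq · A · (Δh/L) = 0.8542 × 1460 × (11.9/30.39) = 488.4 m³/day.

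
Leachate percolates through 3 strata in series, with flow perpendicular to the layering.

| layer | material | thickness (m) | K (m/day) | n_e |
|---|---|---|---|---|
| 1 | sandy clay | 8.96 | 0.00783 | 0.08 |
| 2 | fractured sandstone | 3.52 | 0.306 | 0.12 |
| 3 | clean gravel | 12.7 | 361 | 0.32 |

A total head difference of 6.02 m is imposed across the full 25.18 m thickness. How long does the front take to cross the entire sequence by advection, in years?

With flow normal to the layers, continuity requires the same specific discharge q through every layer.
Σ(b_i/K_i) = 8.96/0.00783 + 3.52/0.306 + 12.7/361 = 1156 d.
q = Δh / Σ(b_i/K_i) = 6.02 / 1156 = 0.005208 m/day.
In each layer the seepage velocity is v_i = q/n_i, so the layer transit time is t_i = b_i·n_i / q:
  layer 1 (sandy clay): t_1 = 8.96 × 0.08 / 0.005208 = 137.6 d
  layer 2 (fractured sandstone): t_2 = 3.52 × 0.12 / 0.005208 = 81.10 d
  layer 3 (clean gravel): t_3 = 12.7 × 0.32 / 0.005208 = 780.3 d
Total t = Σ t_i = 999.0 days = 2.735 years.

2.74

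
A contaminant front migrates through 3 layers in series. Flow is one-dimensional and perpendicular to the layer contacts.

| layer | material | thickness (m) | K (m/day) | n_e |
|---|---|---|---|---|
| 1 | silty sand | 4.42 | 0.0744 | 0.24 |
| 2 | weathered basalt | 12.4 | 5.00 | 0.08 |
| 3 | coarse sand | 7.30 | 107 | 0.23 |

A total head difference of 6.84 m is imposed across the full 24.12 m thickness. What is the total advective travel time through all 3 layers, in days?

33.8

With flow normal to the layers, continuity requires the same specific discharge q through every layer.
Σ(b_i/K_i) = 4.42/0.0744 + 12.4/5.00 + 7.30/107 = 61.96 d.
q = Δh / Σ(b_i/K_i) = 6.84 / 61.96 = 0.1104 m/day.
In each layer the seepage velocity is v_i = q/n_i, so the layer transit time is t_i = b_i·n_i / q:
  layer 1 (silty sand): t_1 = 4.42 × 0.24 / 0.1104 = 9.609 d
  layer 2 (weathered basalt): t_2 = 12.4 × 0.08 / 0.1104 = 8.986 d
  layer 3 (coarse sand): t_3 = 7.30 × 0.23 / 0.1104 = 15.21 d
Total t = Σ t_i = 33.80 days.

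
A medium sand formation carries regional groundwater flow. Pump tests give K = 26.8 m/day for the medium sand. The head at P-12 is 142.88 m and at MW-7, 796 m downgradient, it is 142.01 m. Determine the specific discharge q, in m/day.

Hydraulic gradient i = (142.88 − 142.01) / 796 = 0.87 / 796 = 0.001093.
Specific discharge q = K · i = 26.80 × 0.001093 = 0.02929 m/day.

0.0293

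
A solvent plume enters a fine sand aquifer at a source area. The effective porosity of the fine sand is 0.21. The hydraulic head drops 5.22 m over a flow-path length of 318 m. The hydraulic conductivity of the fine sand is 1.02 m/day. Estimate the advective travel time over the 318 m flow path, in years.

10.9

Hydraulic gradient i = Δh / L = 5.22 / 318 = 0.01642.
Darcy flux q = K · i = 1.020 × 0.01642 = 0.01674 m/day.
Seepage velocity v = q / n_e = 0.01674 / 0.21 = 0.07973 m/day.
Travel time t = L / v = 318 / 0.07973 = 3988 days = 10.92 years.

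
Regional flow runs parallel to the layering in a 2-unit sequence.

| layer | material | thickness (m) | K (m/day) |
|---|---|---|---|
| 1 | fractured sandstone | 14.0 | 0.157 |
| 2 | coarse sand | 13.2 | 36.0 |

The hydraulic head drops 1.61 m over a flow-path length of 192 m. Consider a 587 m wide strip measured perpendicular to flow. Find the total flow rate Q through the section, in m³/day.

2350

Flow is parallel to layering, so each bed carries its own Darcy discharge and the transmissivities add.
Σ(K_i·b_i) = 0.157×14.0 + 36.0×13.2 = 477.4 m²/day.
Hydraulic gradient i = Δh / L = 1.61 / 192 = 0.008385.
Q = Σ(K_i·b_i) · W · i = 477.4 × 587 × 0.008385 = 2350 m³/day.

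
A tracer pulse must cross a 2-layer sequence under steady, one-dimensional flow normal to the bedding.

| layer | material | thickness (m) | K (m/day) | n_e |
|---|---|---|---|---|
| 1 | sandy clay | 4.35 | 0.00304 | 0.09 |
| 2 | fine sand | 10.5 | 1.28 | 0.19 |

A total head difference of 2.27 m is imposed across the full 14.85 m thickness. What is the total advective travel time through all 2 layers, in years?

With flow normal to the layers, continuity requires the same specific discharge q through every layer.
Σ(b_i/K_i) = 4.35/0.00304 + 10.5/1.28 = 1439 d.
q = Δh / Σ(b_i/K_i) = 2.27 / 1439 = 0.001577 m/day.
In each layer the seepage velocity is v_i = q/n_i, so the layer transit time is t_i = b_i·n_i / q:
  layer 1 (sandy clay): t_1 = 4.35 × 0.09 / 0.001577 = 248.2 d
  layer 2 (fine sand): t_2 = 10.5 × 0.19 / 0.001577 = 1265 d
Total t = Σ t_i = 1513 days = 4.142 years.

4.14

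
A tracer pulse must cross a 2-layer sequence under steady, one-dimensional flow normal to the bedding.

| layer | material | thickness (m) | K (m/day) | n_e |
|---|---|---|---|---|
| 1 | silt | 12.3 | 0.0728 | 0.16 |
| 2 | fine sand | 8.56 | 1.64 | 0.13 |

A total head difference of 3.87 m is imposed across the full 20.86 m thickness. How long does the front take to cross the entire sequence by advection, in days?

With flow normal to the layers, continuity requires the same specific discharge q through every layer.
Σ(b_i/K_i) = 12.3/0.0728 + 8.56/1.64 = 174.2 d.
q = Δh / Σ(b_i/K_i) = 3.87 / 174.2 = 0.02222 m/day.
In each layer the seepage velocity is v_i = q/n_i, so the layer transit time is t_i = b_i·n_i / q:
  layer 1 (silt): t_1 = 12.3 × 0.16 / 0.02222 = 88.57 d
  layer 2 (fine sand): t_2 = 8.56 × 0.13 / 0.02222 = 50.08 d
Total t = Σ t_i = 138.7 days.

139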